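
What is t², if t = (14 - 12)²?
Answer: 16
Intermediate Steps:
t = 4 (t = 2² = 4)
t² = 4² = 16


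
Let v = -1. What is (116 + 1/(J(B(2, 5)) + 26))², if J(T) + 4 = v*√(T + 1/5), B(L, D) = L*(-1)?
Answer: 9*(197432*√5 + 3607549*I)/(132*√5 + 2411*I) ≈ 13467.0 + 0.64097*I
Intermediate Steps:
B(L, D) = -L
J(T) = -4 - √(⅕ + T) (J(T) = -4 - √(T + 1/5) = -4 - √(T + ⅕) = -4 - √(⅕ + T))
(116 + 1/(J(B(2, 5)) + 26))² = (116 + 1/((-4 - √(5 + 25*(-1*2))/5) + 26))² = (116 + 1/((-4 - √(5 + 25*(-2))/5) + 26))² = (116 + 1/((-4 - √(5 - 50)/5) + 26))² = (116 + 1/((-4 - 3*I*√5/5) + 26))² = (116 + 1/(22 - 3*I*√5/5))²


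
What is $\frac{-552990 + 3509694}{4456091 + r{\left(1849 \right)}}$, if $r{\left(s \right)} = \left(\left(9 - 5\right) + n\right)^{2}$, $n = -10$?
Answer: $\frac{155616}{234533} \approx 0.66351$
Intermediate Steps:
$r{\left(s \right)} = 36$ ($r{\left(s \right)} = \left(\left(9 - 5\right) - 10\right)^{2} = \left(4 - 10\right)^{2} = \left(-6\right)^{2} = 36$)
$\frac{-552990 + 3509694}{4456091 + r{\left(1849 \right)}} = \frac{-552990 + 3509694}{4456091 + 36} = \frac{2956704}{4456127} = 2956704 \cdot \frac{1}{4456127} = \frac{155616}{234533}$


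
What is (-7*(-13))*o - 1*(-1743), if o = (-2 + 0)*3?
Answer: 1197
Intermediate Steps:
o = -6 (o = -2*3 = -6)
(-7*(-13))*o - 1*(-1743) = -7*(-13)*(-6) - 1*(-1743) = 91*(-6) + 1743 = -546 + 1743 = 1197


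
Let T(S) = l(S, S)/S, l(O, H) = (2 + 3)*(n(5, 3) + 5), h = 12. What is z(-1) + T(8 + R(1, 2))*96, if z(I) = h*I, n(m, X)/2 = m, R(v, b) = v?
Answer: 788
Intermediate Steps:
n(m, X) = 2*m
z(I) = 12*I
l(O, H) = 75 (l(O, H) = (2 + 3)*(2*5 + 5) = 5*(10 + 5) = 5*15 = 75)
T(S) = 75/S
z(-1) + T(8 + R(1, 2))*96 = 12*(-1) + (75/(8 + 1))*96 = -12 + (75/9)*96 = -12 + (75*(1/9))*96 = -12 + (25/3)*96 = -12 + 800 = 788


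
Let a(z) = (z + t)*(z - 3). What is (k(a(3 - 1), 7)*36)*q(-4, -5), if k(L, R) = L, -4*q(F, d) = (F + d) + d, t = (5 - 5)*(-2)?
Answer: -252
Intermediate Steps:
t = 0 (t = 0*(-2) = 0)
q(F, d) = -d/2 - F/4 (q(F, d) = -((F + d) + d)/4 = -(F + 2*d)/4 = -d/2 - F/4)
a(z) = z*(-3 + z) (a(z) = (z + 0)*(z - 3) = z*(-3 + z))
(k(a(3 - 1), 7)*36)*q(-4, -5) = (((3 - 1)*(-3 + (3 - 1)))*36)*(-½*(-5) - ¼*(-4)) = ((2*(-3 + 2))*36)*(5/2 + 1) = ((2*(-1))*36)*(7/2) = -2*36*(7/2) = -72*7/2 = -252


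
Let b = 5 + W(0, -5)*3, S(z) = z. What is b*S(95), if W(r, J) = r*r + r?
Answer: 475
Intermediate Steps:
W(r, J) = r + r² (W(r, J) = r² + r = r + r²)
b = 5 (b = 5 + (0*(1 + 0))*3 = 5 + (0*1)*3 = 5 + 0*3 = 5 + 0 = 5)
b*S(95) = 5*95 = 475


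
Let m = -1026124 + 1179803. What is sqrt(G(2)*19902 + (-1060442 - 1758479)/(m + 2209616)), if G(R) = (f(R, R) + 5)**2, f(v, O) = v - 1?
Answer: sqrt(4001606427145311105)/2363295 ≈ 846.45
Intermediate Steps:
f(v, O) = -1 + v
m = 153679
G(R) = (4 + R)**2 (G(R) = ((-1 + R) + 5)**2 = (4 + R)**2)
sqrt(G(2)*19902 + (-1060442 - 1758479)/(m + 2209616)) = sqrt((4 + 2)**2*19902 + (-1060442 - 1758479)/(153679 + 2209616)) = sqrt(6**2*19902 - 2818921/2363295) = sqrt(36*19902 - 2818921*1/2363295) = sqrt(716472 - 2818921/2363295) = sqrt(1693231876319/2363295) = sqrt(4001606427145311105)/2363295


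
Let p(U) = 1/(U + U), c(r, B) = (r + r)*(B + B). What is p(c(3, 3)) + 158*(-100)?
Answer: -1137599/72 ≈ -15800.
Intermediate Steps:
c(r, B) = 4*B*r (c(r, B) = (2*r)*(2*B) = 4*B*r)
p(U) = 1/(2*U)
p(c(3, 3)) + 158*(-100) = 1/(2*((4*3*3))) + 158*(-100) = (1/2)/36 - 15800 = (1/2)*(1/36) - 15800 = 1/72 - 15800 = -1137599/72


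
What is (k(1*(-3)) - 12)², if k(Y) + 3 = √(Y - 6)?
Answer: 216 - 90*I ≈ 216.0 - 90.0*I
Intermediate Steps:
k(Y) = -3 + √(-6 + Y) (k(Y) = -3 + √(Y - 6) = -3 + √(-6 + Y))
(k(1*(-3)) - 12)² = ((-3 + √(-6 + 1*(-3))) - 12)² = ((-3 + √(-6 - 3)) - 12)² = ((-3 + √(-9)) - 12)² = ((-3 + 3*I) - 12)² = (-15 + 3*I)²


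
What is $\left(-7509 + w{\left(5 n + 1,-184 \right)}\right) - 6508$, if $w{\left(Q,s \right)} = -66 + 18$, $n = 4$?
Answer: $-14065$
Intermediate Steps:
$w{\left(Q,s \right)} = -48$
$\left(-7509 + w{\left(5 n + 1,-184 \right)}\right) - 6508 = \left(-7509 - 48\right) - 6508 = -7557 - 6508 = -14065$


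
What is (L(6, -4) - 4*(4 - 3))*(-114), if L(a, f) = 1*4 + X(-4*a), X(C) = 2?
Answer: -228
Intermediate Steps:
L(a, f) = 6 (L(a, f) = 1*4 + 2 = 4 + 2 = 6)
(L(6, -4) - 4*(4 - 3))*(-114) = (6 - 4*(4 - 3))*(-114) = (6 - 4*1)*(-114) = (6 - 4)*(-114) = 2*(-114) = -228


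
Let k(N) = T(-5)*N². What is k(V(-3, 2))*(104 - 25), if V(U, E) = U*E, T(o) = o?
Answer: -14220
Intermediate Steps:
V(U, E) = E*U
k(N) = -5*N²
k(V(-3, 2))*(104 - 25) = (-5*(2*(-3))²)*(104 - 25) = -5*(-6)²*79 = -5*36*79 = -180*79 = -14220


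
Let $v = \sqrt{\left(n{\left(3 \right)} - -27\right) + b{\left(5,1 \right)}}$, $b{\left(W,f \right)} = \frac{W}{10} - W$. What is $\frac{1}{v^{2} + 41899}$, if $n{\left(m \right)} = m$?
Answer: $\frac{2}{83849} \approx 2.3852 \cdot 10^{-5}$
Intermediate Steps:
$b{\left(W,f \right)} = - \frac{9 W}{10}$ ($b{\left(W,f \right)} = W \frac{1}{10} - W = \frac{W}{10} - W = - \frac{9 W}{10}$)
$v = \frac{\sqrt{102}}{2}$ ($v = \sqrt{\left(3 - -27\right) - \frac{9}{2}} = \sqrt{\left(3 + 27\right) - \frac{9}{2}} = \sqrt{30 - \frac{9}{2}} = \sqrt{\frac{51}{2}} = \frac{\sqrt{102}}{2} \approx 5.0498$)
$\frac{1}{v^{2} + 41899} = \frac{1}{\left(\frac{\sqrt{102}}{2}\right)^{2} + 41899} = \frac{1}{\frac{51}{2} + 41899} = \frac{1}{\frac{83849}{2}} = \frac{2}{83849}$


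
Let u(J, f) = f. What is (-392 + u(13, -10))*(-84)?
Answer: 33768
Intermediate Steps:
(-392 + u(13, -10))*(-84) = (-392 - 10)*(-84) = -402*(-84) = 33768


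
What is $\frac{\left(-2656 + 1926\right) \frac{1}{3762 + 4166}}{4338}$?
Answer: $- \frac{365}{17195832} \approx -2.1226 \cdot 10^{-5}$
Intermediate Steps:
$\frac{\left(-2656 + 1926\right) \frac{1}{3762 + 4166}}{4338} = - \frac{730}{7928} \cdot \frac{1}{4338} = \left(-730\right) \frac{1}{7928} \cdot \frac{1}{4338} = \left(- \frac{365}{3964}\right) \frac{1}{4338} = - \frac{365}{17195832}$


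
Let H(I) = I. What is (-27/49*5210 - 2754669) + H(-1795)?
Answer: -135207406/49 ≈ -2.7593e+6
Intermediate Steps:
(-27/49*5210 - 2754669) + H(-1795) = (-27/49*5210 - 2754669) - 1795 = (-140670/49 - 2754669) - 1795 = -135119451/49 - 1795 = -135207406/49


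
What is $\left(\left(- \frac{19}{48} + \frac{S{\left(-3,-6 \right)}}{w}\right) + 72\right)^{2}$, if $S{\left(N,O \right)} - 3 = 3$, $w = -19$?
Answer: $\frac{4226950225}{831744} \approx 5082.0$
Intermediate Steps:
$S{\left(N,O \right)} = 6$ ($S{\left(N,O \right)} = 3 + 3 = 6$)
$\left(\left(- \frac{19}{48} + \frac{S{\left(-3,-6 \right)}}{w}\right) + 72\right)^{2} = \left(\left(- \frac{19}{48} + \frac{6}{-19}\right) + 72\right)^{2} = \left(\left(\left(-19\right) \frac{1}{48} + 6 \left(- \frac{1}{19}\right)\right) + 72\right)^{2} = \left(\left(- \frac{19}{48} - \frac{6}{19}\right) + 72\right)^{2} = \left(- \frac{649}{912} + 72\right)^{2} = \left(\frac{65015}{912}\right)^{2} = \frac{4226950225}{831744}$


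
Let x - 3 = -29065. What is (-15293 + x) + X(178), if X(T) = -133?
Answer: -44488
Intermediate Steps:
x = -29062 (x = 3 - 29065 = -29062)
(-15293 + x) + X(178) = (-15293 - 29062) - 133 = -44355 - 133 = -44488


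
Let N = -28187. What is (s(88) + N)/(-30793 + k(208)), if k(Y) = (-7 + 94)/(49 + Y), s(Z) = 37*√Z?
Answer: 7244059/7913714 - 9509*√22/3956857 ≈ 0.90411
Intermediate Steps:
k(Y) = 87/(49 + Y)
(s(88) + N)/(-30793 + k(208)) = (37*√88 - 28187)/(-30793 + 87/(49 + 208)) = (37*(2*√22) - 28187)/(-30793 + 87/257) = (74*√22 - 28187)/(-30793 + 87*(1/257)) = (-28187 + 74*√22)/(-30793 + 87/257) = (-28187 + 74*√22)/(-7913714/257) = (-28187 + 74*√22)*(-257/7913714) = 7244059/7913714 - 9509*√22/3956857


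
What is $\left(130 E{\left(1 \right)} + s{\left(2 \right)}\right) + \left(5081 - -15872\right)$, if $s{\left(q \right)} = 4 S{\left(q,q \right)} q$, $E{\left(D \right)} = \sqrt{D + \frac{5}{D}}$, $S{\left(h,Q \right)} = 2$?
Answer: $20969 + 130 \sqrt{6} \approx 21287.0$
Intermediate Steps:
$s{\left(q \right)} = 8 q$ ($s{\left(q \right)} = 4 \cdot 2 q = 8 q$)
$\left(130 E{\left(1 \right)} + s{\left(2 \right)}\right) + \left(5081 - -15872\right) = \left(130 \sqrt{1 + \frac{5}{1}} + 8 \cdot 2\right) + \left(5081 - -15872\right) = \left(130 \sqrt{1 + 5 \cdot 1} + 16\right) + \left(5081 + 15872\right) = \left(130 \sqrt{1 + 5} + 16\right) + 20953 = \left(130 \sqrt{6} + 16\right) + 20953 = \left(16 + 130 \sqrt{6}\right) + 20953 = 20969 + 130 \sqrt{6}$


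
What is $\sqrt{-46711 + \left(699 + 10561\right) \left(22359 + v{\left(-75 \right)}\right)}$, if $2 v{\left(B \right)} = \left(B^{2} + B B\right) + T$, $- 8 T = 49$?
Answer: $\frac{\sqrt{1260074581}}{2} \approx 17749.0$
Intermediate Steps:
$T = - \frac{49}{8}$ ($T = \left(- \frac{1}{8}\right) 49 = - \frac{49}{8} \approx -6.125$)
$v{\left(B \right)} = - \frac{49}{16} + B^{2}$ ($v{\left(B \right)} = \frac{\left(B^{2} + B B\right) - \frac{49}{8}}{2} = \frac{\left(B^{2} + B^{2}\right) - \frac{49}{8}}{2} = \frac{2 B^{2} - \frac{49}{8}}{2} = \frac{- \frac{49}{8} + 2 B^{2}}{2} = - \frac{49}{16} + B^{2}$)
$\sqrt{-46711 + \left(699 + 10561\right) \left(22359 + v{\left(-75 \right)}\right)} = \sqrt{-46711 + \left(699 + 10561\right) \left(22359 - \left(\frac{49}{16} - \left(-75\right)^{2}\right)\right)} = \sqrt{-46711 + 11260 \left(22359 + \left(- \frac{49}{16} + 5625\right)\right)} = \sqrt{-46711 + 11260 \left(22359 + \frac{89951}{16}\right)} = \sqrt{-46711 + 11260 \cdot \frac{447695}{16}} = \sqrt{-46711 + \frac{1260261425}{4}} = \sqrt{\frac{1260074581}{4}} = \frac{\sqrt{1260074581}}{2}$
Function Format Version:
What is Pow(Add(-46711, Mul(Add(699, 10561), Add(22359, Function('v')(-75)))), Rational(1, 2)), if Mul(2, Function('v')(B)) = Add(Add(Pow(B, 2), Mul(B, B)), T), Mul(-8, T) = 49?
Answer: Mul(Rational(1, 2), Pow(1260074581, Rational(1, 2))) ≈ 17749.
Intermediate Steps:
T = Rational(-49, 8) (T = Mul(Rational(-1, 8), 49) = Rational(-49, 8) ≈ -6.1250)
Function('v')(B) = Add(Rational(-49, 16), Pow(B, 2)) (Function('v')(B) = Mul(Rational(1, 2), Add(Add(Pow(B, 2), Mul(B, B)), Rational(-49, 8))) = Mul(Rational(1, 2), Add(Add(Pow(B, 2), Pow(B, 2)), Rational(-49, 8))) = Mul(Rational(1, 2), Add(Mul(2, Pow(B, 2)), Rational(-49, 8))) = Mul(Rational(1, 2), Add(Rational(-49, 8), Mul(2, Pow(B, 2)))) = Add(Rational(-49, 16), Pow(B, 2)))
Pow(Add(-46711, Mul(Add(699, 10561), Add(22359, Function('v')(-75)))), Rational(1, 2)) = Pow(Add(-46711, Mul(Add(699, 10561), Add(22359, Add(Rational(-49, 16), Pow(-75, 2))))), Rational(1, 2)) = Pow(Add(-46711, Mul(11260, Add(22359, Add(Rational(-49, 16), 5625)))), Rational(1, 2)) = Pow(Add(-46711, Mul(11260, Add(22359, Rational(89951, 16)))), Rational(1, 2)) = Pow(Add(-46711, Mul(11260, Rational(447695, 16))), Rational(1, 2)) = Pow(Add(-46711, Rational(1260261425, 4)), Rational(1, 2)) = Pow(Rational(1260074581, 4), Rational(1, 2)) = Mul(Rational(1, 2), Pow(1260074581, Rational(1, 2)))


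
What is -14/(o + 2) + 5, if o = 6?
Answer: 13/4 ≈ 3.2500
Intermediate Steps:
-14/(o + 2) + 5 = -14/(6 + 2) + 5 = -14/8 + 5 = (⅛)*(-14) + 5 = -7/4 + 5 = 13/4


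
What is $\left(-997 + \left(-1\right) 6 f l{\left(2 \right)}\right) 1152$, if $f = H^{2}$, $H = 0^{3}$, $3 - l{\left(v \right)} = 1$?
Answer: $-1148544$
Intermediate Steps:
$l{\left(v \right)} = 2$ ($l{\left(v \right)} = 3 - 1 = 2$)
$H = 0$
$f = 0$ ($f = 0^{2} = 0$)
$\left(-997 + \left(-1\right) 6 f l{\left(2 \right)}\right) 1152 = \left(-997 + \left(-1\right) 6 \cdot 0 \cdot 2\right) 1152 = \left(-997 + \left(-6\right) 0 \cdot 2\right) 1152 = \left(-997 + 0 \cdot 2\right) 1152 = \left(-997 + 0\right) 1152 = \left(-997\right) 1152 = -1148544$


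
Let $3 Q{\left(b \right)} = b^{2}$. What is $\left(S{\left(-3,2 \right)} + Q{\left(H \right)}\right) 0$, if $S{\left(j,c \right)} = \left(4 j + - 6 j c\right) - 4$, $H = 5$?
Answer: $0$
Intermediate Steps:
$Q{\left(b \right)} = \frac{b^{2}}{3}$
$S{\left(j,c \right)} = -4 + 4 j - 6 c j$ ($S{\left(j,c \right)} = \left(4 j - 6 c j\right) - 4 = -4 + 4 j - 6 c j$)
$\left(S{\left(-3,2 \right)} + Q{\left(H \right)}\right) 0 = \left(\left(-4 + 4 \left(-3\right) - 12 \left(-3\right)\right) + \frac{5^{2}}{3}\right) 0 = \left(\left(-4 - 12 + 36\right) + \frac{1}{3} \cdot 25\right) 0 = \left(20 + \frac{25}{3}\right) 0 = \frac{85}{3} \cdot 0 = 0$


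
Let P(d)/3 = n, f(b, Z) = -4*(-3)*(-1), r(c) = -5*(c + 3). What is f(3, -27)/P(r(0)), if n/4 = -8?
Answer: ⅛ ≈ 0.12500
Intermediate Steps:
r(c) = -15 - 5*c (r(c) = -5*(3 + c) = -15 - 5*c)
n = -32 (n = 4*(-8) = -32)
f(b, Z) = -12 (f(b, Z) = 12*(-1) = -12)
P(d) = -96 (P(d) = 3*(-32) = -96)
f(3, -27)/P(r(0)) = -12/(-96) = -12*(-1/96) = ⅛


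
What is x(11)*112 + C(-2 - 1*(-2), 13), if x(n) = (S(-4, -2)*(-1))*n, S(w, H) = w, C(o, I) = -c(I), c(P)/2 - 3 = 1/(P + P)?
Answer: 63985/13 ≈ 4921.9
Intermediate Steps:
c(P) = 6 + 1/P (c(P) = 6 + 2/(P + P) = 6 + 2/((2*P)) = 6 + 2*(1/(2*P)) = 6 + 1/P)
C(o, I) = -6 - 1/I (C(o, I) = -(6 + 1/I) = -6 - 1/I)
x(n) = 4*n (x(n) = (-4*(-1))*n = 4*n)
x(11)*112 + C(-2 - 1*(-2), 13) = (4*11)*112 + (-6 - 1/13) = 44*112 + (-6 - 1*1/13) = 4928 + (-6 - 1/13) = 4928 - 79/13 = 63985/13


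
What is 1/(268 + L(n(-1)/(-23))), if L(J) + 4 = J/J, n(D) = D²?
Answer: 1/265 ≈ 0.0037736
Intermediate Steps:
L(J) = -3 (L(J) = -4 + J/J = -4 + 1 = -3)
1/(268 + L(n(-1)/(-23))) = 1/(268 - 3) = 1/265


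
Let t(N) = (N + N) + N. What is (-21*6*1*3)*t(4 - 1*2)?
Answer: -2268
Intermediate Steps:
t(N) = 3*N (t(N) = 2*N + N = 3*N)
(-21*6*1*3)*t(4 - 1*2) = (-21*6*1*3)*(3*(4 - 1*2)) = (-126*3)*(3*(4 - 2)) = (-21*18)*(3*2) = -378*6 = -2268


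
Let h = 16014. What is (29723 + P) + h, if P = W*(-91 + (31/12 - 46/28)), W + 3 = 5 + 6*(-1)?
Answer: 968042/21 ≈ 46097.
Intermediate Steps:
W = -4 (W = -3 + (5 + 6*(-1)) = -3 + (5 - 6) = -3 - 1 = -4)
P = 7565/21 (P = -4*(-91 + (31/12 - 46/28)) = -4*(-91 + (31*(1/12) - 46*1/28)) = -4*(-91 + (31/12 - 23/14)) = -4*(-91 + 79/84) = -4*(-7565/84) = 7565/21 ≈ 360.24)
(29723 + P) + h = (29723 + 7565/21) + 16014 = 631748/21 + 16014 = 968042/21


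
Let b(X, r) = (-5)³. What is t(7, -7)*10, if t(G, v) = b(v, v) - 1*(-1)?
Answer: -1240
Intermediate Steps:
b(X, r) = -125
t(G, v) = -124 (t(G, v) = -125 - 1*(-1) = -125 + 1 = -124)
t(7, -7)*10 = -124*10 = -1240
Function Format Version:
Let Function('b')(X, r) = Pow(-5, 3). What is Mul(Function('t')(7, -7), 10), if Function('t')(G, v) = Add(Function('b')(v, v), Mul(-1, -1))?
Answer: -1240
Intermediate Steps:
Function('b')(X, r) = -125
Function('t')(G, v) = -124 (Function('t')(G, v) = Add(-125, Mul(-1, -1)) = Add(-125, 1) = -124)
Mul(Function('t')(7, -7), 10) = Mul(-124, 10) = -1240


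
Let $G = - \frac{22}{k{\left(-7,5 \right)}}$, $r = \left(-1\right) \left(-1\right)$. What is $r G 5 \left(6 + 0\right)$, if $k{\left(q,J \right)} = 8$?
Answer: $- \frac{165}{2} \approx -82.5$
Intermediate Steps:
$r = 1$
$G = - \frac{11}{4}$ ($G = - \frac{22}{8} = \left(-22\right) \frac{1}{8} = - \frac{11}{4} \approx -2.75$)
$r G 5 \left(6 + 0\right) = 1 \left(- \frac{11}{4}\right) 5 \left(6 + 0\right) = - \frac{11 \cdot 5 \cdot 6}{4} = \left(- \frac{11}{4}\right) 30 = - \frac{165}{2}$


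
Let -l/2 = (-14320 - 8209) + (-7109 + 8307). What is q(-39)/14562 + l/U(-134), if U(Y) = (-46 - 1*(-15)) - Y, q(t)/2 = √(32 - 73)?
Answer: 42662/103 + I*√41/7281 ≈ 414.19 + 0.00087943*I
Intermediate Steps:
q(t) = 2*I*√41 (q(t) = 2*√(32 - 73) = 2*√(-41) = 2*(I*√41) = 2*I*√41)
U(Y) = -31 - Y (U(Y) = (-46 + 15) - Y = -31 - Y)
l = 42662 (l = -2*((-14320 - 8209) + (-7109 + 8307)) = -2*(-22529 + 1198) = -2*(-21331) = 42662)
q(-39)/14562 + l/U(-134) = (2*I*√41)/14562 + 42662/(-31 - 1*(-134)) = (2*I*√41)*(1/14562) + 42662/(-31 + 134) = I*√41/7281 + 42662/103 = 42662/103 + I*√41/7281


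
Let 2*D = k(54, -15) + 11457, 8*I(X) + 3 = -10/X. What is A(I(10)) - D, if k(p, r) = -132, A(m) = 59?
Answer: -11207/2 ≈ -5603.5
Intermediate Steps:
I(X) = -3/8 - 5/(4*X) (I(X) = -3/8 + (-10/X)/8 = -3/8 - 5/(4*X))
D = 11325/2 (D = (-132 + 11457)/2 = (1/2)*11325 = 11325/2 ≈ 5662.5)
A(I(10)) - D = 59 - 1*11325/2 = 59 - 11325/2 = -11207/2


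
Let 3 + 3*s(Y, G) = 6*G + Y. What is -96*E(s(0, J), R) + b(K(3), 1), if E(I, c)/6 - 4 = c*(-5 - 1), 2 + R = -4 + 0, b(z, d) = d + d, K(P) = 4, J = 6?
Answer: -23038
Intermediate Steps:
b(z, d) = 2*d
s(Y, G) = -1 + 2*G + Y/3 (s(Y, G) = -1 + (6*G + Y)/3 = -1 + (Y + 6*G)/3 = -1 + (2*G + Y/3) = -1 + 2*G + Y/3)
R = -6 (R = -2 + (-4 + 0) = -2 - 4 = -6)
E(I, c) = 24 - 36*c (E(I, c) = 24 + 6*(c*(-5 - 1)) = 24 + 6*(c*(-6)) = 24 + 6*(-6*c) = 24 - 36*c)
-96*E(s(0, J), R) + b(K(3), 1) = -96*(24 - 36*(-6)) + 2*1 = -96*(24 + 216) + 2 = -96*240 + 2 = -23040 + 2 = -23038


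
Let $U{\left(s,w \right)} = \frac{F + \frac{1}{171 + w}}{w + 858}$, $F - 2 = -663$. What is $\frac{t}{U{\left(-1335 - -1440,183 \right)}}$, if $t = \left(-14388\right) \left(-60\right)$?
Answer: $- \frac{318130765920}{233993} \approx -1.3596 \cdot 10^{6}$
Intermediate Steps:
$t = 863280$
$F = -661$ ($F = 2 - 663 = -661$)
$U{\left(s,w \right)} = \frac{-661 + \frac{1}{171 + w}}{858 + w}$ ($U{\left(s,w \right)} = \frac{-661 + \frac{1}{171 + w}}{w + 858} = \frac{-661 + \frac{1}{171 + w}}{858 + w}$)
$\frac{t}{U{\left(-1335 - -1440,183 \right)}} = \frac{863280}{\frac{1}{146718 + 183^{2} + 1029 \cdot 183} \left(-113030 - 120963\right)} = \frac{863280}{\frac{1}{146718 + 33489 + 188307} \left(-113030 - 120963\right)} = \frac{863280}{\frac{1}{368514} \left(-233993\right)} = \frac{863280}{- \frac{233993}{368514}} = 863280 \left(- \frac{368514}{233993}\right) = - \frac{318130765920}{233993}$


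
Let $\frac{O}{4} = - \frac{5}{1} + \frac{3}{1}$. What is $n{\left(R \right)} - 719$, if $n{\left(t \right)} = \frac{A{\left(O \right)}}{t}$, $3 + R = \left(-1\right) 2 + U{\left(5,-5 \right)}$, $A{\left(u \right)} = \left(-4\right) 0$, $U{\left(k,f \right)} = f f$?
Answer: $-719$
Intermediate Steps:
$U{\left(k,f \right)} = f^{2}$
$O = -8$ ($O = 4 \left(- \frac{5}{1} + \frac{3}{1}\right) = 4 \left(\left(-5\right) 1 + 3 \cdot 1\right) = 4 \left(-5 + 3\right) = 4 \left(-2\right) = -8$)
$A{\left(u \right)} = 0$
$R = 20$ ($R = -3 + \left(\left(-1\right) 2 + \left(-5\right)^{2}\right) = -3 + \left(-2 + 25\right) = -3 + 23 = 20$)
$n{\left(t \right)} = 0$ ($n{\left(t \right)} = \frac{0}{t} = 0$)
$n{\left(R \right)} - 719 = 0 - 719 = -719$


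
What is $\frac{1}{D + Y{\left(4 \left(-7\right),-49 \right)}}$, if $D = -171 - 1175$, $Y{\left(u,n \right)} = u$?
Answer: $- \frac{1}{1374} \approx -0.0007278$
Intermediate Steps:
$D = -1346$
$\frac{1}{D + Y{\left(4 \left(-7\right),-49 \right)}} = \frac{1}{-1346 + 4 \left(-7\right)} = \frac{1}{-1346 - 28} = \frac{1}{-1374} = - \frac{1}{1374}$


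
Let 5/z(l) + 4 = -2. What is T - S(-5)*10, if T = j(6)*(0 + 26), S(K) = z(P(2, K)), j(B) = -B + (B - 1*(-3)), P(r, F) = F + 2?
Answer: 259/3 ≈ 86.333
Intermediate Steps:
P(r, F) = 2 + F
j(B) = 3 (j(B) = -B + (B + 3) = -B + (3 + B) = 3)
z(l) = -⅚ (z(l) = 5/(-4 - 2) = 5/(-6) = 5*(-⅙) = -⅚)
S(K) = -⅚
T = 78 (T = 3*(0 + 26) = 3*26 = 78)
T - S(-5)*10 = 78 - (-5)*10/6 = 78 - 1*(-25/3) = 78 + 25/3 = 259/3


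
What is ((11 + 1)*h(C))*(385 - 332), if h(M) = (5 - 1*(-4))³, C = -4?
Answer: 463644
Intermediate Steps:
h(M) = 729 (h(M) = (5 + 4)³ = 9³ = 729)
((11 + 1)*h(C))*(385 - 332) = ((11 + 1)*729)*(385 - 332) = (12*729)*53 = 8748*53 = 463644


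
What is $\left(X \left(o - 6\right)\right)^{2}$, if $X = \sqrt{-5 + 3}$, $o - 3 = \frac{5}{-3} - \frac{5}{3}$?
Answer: $- \frac{722}{9} \approx -80.222$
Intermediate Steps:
$o = - \frac{1}{3}$ ($o = 3 + \left(\frac{5}{-3} - \frac{5}{3}\right) = 3 + \left(5 \left(- \frac{1}{3}\right) - \frac{5}{3}\right) = 3 - \frac{10}{3} = - \frac{1}{3} \approx -0.33333$)
$X = i \sqrt{2}$ ($X = \sqrt{-2} = i \sqrt{2} \approx 1.4142 i$)
$\left(X \left(o - 6\right)\right)^{2} = \left(i \sqrt{2} \left(- \frac{1}{3} - 6\right)\right)^{2} = \left(i \sqrt{2} \left(- \frac{19}{3}\right)\right)^{2} = \left(- \frac{19 i \sqrt{2}}{3}\right)^{2} = - \frac{722}{9}$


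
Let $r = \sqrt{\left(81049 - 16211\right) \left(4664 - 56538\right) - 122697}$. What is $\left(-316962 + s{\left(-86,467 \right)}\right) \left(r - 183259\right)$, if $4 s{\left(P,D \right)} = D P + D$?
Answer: $\frac{239619022637}{4} - \frac{1307543 i \sqrt{3363529109}}{4} \approx 5.9905 \cdot 10^{10} - 1.8958 \cdot 10^{10} i$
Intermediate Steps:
$s{\left(P,D \right)} = \frac{D}{4} + \frac{D P}{4}$ ($s{\left(P,D \right)} = \frac{D P + D}{4} = \frac{D + D P}{4} = \frac{D}{4} + \frac{D P}{4}$)
$r = i \sqrt{3363529109}$ ($r = \sqrt{64838 \left(-51874\right) - 122697} = \sqrt{-3363406412 - 122697} = \sqrt{-3363529109} = i \sqrt{3363529109} \approx 57996.0 i$)
$\left(-316962 + s{\left(-86,467 \right)}\right) \left(r - 183259\right) = \left(-316962 + \frac{1}{4} \cdot 467 \left(1 - 86\right)\right) \left(i \sqrt{3363529109} - 183259\right) = \left(-316962 + \frac{1}{4} \cdot 467 \left(-85\right)\right) \left(-183259 + i \sqrt{3363529109}\right) = \left(-316962 - \frac{39695}{4}\right) \left(-183259 + i \sqrt{3363529109}\right) = - \frac{1307543 \left(-183259 + i \sqrt{3363529109}\right)}{4} = \frac{239619022637}{4} - \frac{1307543 i \sqrt{3363529109}}{4}$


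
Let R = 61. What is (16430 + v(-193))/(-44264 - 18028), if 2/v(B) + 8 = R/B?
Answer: -6592441/24994665 ≈ -0.26375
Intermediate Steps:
v(B) = 2/(-8 + 61/B)
(16430 + v(-193))/(-44264 - 18028) = (16430 - 2*(-193)/(-61 + 8*(-193)))/(-44264 - 18028) = (16430 - 2*(-193)/(-61 - 1544))/(-62292) = (16430 - 2*(-193)/(-1605))*(-1/62292) = (16430 - 2*(-193)*(-1/1605))*(-1/62292) = (16430 - 386/1605)*(-1/62292) = (26369764/1605)*(-1/62292) = -6592441/24994665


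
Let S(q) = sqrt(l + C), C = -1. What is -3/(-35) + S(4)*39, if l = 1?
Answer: 3/35 ≈ 0.085714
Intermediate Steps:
S(q) = 0 (S(q) = sqrt(1 - 1) = sqrt(0) = 0)
-3/(-35) + S(4)*39 = -3/(-35) + 0*39 = -3*(-1/35) + 0 = 3/35 + 0 = 3/35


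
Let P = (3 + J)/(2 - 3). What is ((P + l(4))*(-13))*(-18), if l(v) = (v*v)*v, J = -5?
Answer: 15444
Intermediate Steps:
P = 2 (P = (3 - 5)/(2 - 3) = -2/(-1) = -2*(-1) = 2)
l(v) = v**3 (l(v) = v**2*v = v**3)
((P + l(4))*(-13))*(-18) = ((2 + 4**3)*(-13))*(-18) = ((2 + 64)*(-13))*(-18) = (66*(-13))*(-18) = -858*(-18) = 15444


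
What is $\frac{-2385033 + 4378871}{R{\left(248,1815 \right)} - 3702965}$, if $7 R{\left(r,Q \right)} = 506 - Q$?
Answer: $- \frac{996919}{1851576} \approx -0.53842$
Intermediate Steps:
$R{\left(r,Q \right)} = \frac{506}{7} - \frac{Q}{7}$ ($R{\left(r,Q \right)} = \frac{506 - Q}{7} = \frac{506}{7} - \frac{Q}{7}$)
$\frac{-2385033 + 4378871}{R{\left(248,1815 \right)} - 3702965} = \frac{-2385033 + 4378871}{\left(\frac{506}{7} - \frac{1815}{7}\right) - 3702965} = \frac{1993838}{\left(\frac{506}{7} - \frac{1815}{7}\right) - 3702965} = \frac{1993838}{-187 - 3702965} = \frac{1993838}{-3703152} = 1993838 \left(- \frac{1}{3703152}\right) = - \frac{996919}{1851576}$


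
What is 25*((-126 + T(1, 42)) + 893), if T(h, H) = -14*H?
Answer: 4475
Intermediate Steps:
25*((-126 + T(1, 42)) + 893) = 25*((-126 - 14*42) + 893) = 25*((-126 - 588) + 893) = 25*(-714 + 893) = 25*179 = 4475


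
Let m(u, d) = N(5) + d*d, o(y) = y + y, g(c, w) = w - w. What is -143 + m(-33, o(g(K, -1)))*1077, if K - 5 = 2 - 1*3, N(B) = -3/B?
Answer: -3946/5 ≈ -789.20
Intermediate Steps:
K = 4 (K = 5 + (2 - 1*3) = 5 + (2 - 3) = 5 - 1 = 4)
g(c, w) = 0
o(y) = 2*y
m(u, d) = -3/5 + d**2 (m(u, d) = -3/5 + d*d = -3*1/5 + d**2 = -3/5 + d**2)
-143 + m(-33, o(g(K, -1)))*1077 = -143 + (-3/5 + (2*0)**2)*1077 = -143 + (-3/5 + 0**2)*1077 = -143 + (-3/5 + 0)*1077 = -143 - 3/5*1077 = -143 - 3231/5 = -3946/5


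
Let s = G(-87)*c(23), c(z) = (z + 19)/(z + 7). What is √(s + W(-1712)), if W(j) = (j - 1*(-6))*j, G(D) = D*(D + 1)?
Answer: √73278670/5 ≈ 1712.1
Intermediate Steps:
G(D) = D*(1 + D)
c(z) = (19 + z)/(7 + z)
W(j) = j*(6 + j) (W(j) = (j + 6)*j = (6 + j)*j = j*(6 + j))
s = 52374/5 (s = (-87*(1 - 87))*((19 + 23)/(7 + 23)) = (-87*(-86))*(42/30) = 7482*((1/30)*42) = 7482*(7/5) = 52374/5 ≈ 10475.)
√(s + W(-1712)) = √(52374/5 - 1712*(6 - 1712)) = √(52374/5 - 1712*(-1706)) = √(52374/5 + 2920672) = √(14655734/5) = √73278670/5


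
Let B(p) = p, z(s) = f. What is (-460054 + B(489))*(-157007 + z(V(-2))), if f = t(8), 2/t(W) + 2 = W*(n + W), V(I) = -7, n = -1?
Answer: 1948182433220/27 ≈ 7.2155e+10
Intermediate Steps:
t(W) = 2/(-2 + W*(-1 + W))
f = 1/27 (f = 2/(-2 + 8² - 1*8) = 2/(-2 + 64 - 8) = 2/54 = 2*(1/54) = 1/27 ≈ 0.037037)
z(s) = 1/27
(-460054 + B(489))*(-157007 + z(V(-2))) = (-460054 + 489)*(-157007 + 1/27) = -459565*(-4239188/27) = 1948182433220/27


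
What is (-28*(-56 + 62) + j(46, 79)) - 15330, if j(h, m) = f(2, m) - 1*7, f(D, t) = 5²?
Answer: -15480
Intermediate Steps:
f(D, t) = 25
j(h, m) = 18 (j(h, m) = 25 - 1*7 = 25 - 7 = 18)
(-28*(-56 + 62) + j(46, 79)) - 15330 = (-28*(-56 + 62) + 18) - 15330 = (-28*6 + 18) - 15330 = (-168 + 18) - 15330 = -150 - 15330 = -15480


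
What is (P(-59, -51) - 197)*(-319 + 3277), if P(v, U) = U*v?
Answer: 8317896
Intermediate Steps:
(P(-59, -51) - 197)*(-319 + 3277) = (-51*(-59) - 197)*(-319 + 3277) = (3009 - 197)*2958 = 2812*2958 = 8317896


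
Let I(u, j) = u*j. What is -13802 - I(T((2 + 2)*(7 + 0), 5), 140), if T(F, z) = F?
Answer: -17722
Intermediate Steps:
I(u, j) = j*u
-13802 - I(T((2 + 2)*(7 + 0), 5), 140) = -13802 - 140*(2 + 2)*(7 + 0) = -13802 - 140*4*7 = -13802 - 140*28 = -13802 - 1*3920 = -13802 - 3920 = -17722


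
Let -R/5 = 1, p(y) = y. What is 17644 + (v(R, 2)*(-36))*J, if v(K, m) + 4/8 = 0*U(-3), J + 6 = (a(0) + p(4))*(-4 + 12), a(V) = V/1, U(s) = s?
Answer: 18112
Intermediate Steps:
a(V) = V (a(V) = V*1 = V)
R = -5 (R = -5*1 = -5)
J = 26 (J = -6 + (0 + 4)*(-4 + 12) = -6 + 4*8 = -6 + 32 = 26)
v(K, m) = -½ (v(K, m) = -½ + 0*(-3) = -½ + 0 = -½)
17644 + (v(R, 2)*(-36))*J = 17644 - ½*(-36)*26 = 17644 + 18*26 = 17644 + 468 = 18112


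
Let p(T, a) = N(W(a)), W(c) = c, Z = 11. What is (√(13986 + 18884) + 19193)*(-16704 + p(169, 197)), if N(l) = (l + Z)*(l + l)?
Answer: 1252304864 + 65248*√32870 ≈ 1.2641e+9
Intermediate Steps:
N(l) = 2*l*(11 + l) (N(l) = (l + 11)*(l + l) = (11 + l)*(2*l) = 2*l*(11 + l))
p(T, a) = 2*a*(11 + a)
(√(13986 + 18884) + 19193)*(-16704 + p(169, 197)) = (√(13986 + 18884) + 19193)*(-16704 + 2*197*(11 + 197)) = (√32870 + 19193)*(-16704 + 2*197*208) = (19193 + √32870)*(-16704 + 81952) = (19193 + √32870)*65248 = 1252304864 + 65248*√32870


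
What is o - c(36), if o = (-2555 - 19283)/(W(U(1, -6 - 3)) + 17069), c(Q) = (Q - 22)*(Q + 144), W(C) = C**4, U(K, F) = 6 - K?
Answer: -22305359/8847 ≈ -2521.2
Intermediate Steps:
c(Q) = (-22 + Q)*(144 + Q)
o = -10919/8847 (o = (-2555 - 19283)/((6 - 1*1)**4 + 17069) = -21838/((6 - 1)**4 + 17069) = -21838/(5**4 + 17069) = -21838/(625 + 17069) = -21838/17694 = -21838*1/17694 = -10919/8847 ≈ -1.2342)
o - c(36) = -10919/8847 - (-3168 + 36**2 + 122*36) = -10919/8847 - (-3168 + 1296 + 4392) = -10919/8847 - 1*2520 = -10919/8847 - 2520 = -22305359/8847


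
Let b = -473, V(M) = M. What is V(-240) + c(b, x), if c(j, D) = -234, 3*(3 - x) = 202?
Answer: -474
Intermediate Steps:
x = -193/3 (x = 3 - ⅓*202 = 3 - 202/3 = -193/3 ≈ -64.333)
V(-240) + c(b, x) = -240 - 234 = -474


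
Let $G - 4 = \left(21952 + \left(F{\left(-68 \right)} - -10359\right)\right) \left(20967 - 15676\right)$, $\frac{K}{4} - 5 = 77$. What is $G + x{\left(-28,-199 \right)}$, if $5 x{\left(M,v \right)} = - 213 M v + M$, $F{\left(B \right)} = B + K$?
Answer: $\frac{860478961}{5} \approx 1.721 \cdot 10^{8}$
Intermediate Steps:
$K = 328$ ($K = 20 + 4 \cdot 77 = 20 + 308 = 328$)
$F{\left(B \right)} = 328 + B$ ($F{\left(B \right)} = B + 328 = 328 + B$)
$x{\left(M,v \right)} = \frac{M}{5} - \frac{213 M v}{5}$ ($x{\left(M,v \right)} = \frac{- 213 M v + M}{5} = \frac{M - 213 M v}{5} = \frac{M}{5} - \frac{213 M v}{5}$)
$G = 172333165$ ($G = 4 + \left(21952 + \left(\left(328 - 68\right) - -10359\right)\right) \left(20967 - 15676\right) = 4 + \left(21952 + \left(260 + 10359\right)\right) 5291 = 4 + \left(21952 + 10619\right) 5291 = 4 + 32571 \cdot 5291 = 4 + 172333161 = 172333165$)
$G + x{\left(-28,-199 \right)} = 172333165 + \frac{1}{5} \left(-28\right) \left(1 - -42387\right) = 172333165 + \frac{1}{5} \left(-28\right) \left(1 + 42387\right) = 172333165 + \frac{1}{5} \left(-28\right) 42388 = 172333165 - \frac{1186864}{5} = \frac{860478961}{5}$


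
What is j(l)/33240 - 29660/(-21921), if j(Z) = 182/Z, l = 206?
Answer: 33849843337/25017122040 ≈ 1.3531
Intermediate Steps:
j(l)/33240 - 29660/(-21921) = (182/206)/33240 - 29660/(-21921) = (182*(1/206))*(1/33240) - 29660*(-1/21921) = (91/103)*(1/33240) + 29660/21921 = 91/3423720 + 29660/21921 = 33849843337/25017122040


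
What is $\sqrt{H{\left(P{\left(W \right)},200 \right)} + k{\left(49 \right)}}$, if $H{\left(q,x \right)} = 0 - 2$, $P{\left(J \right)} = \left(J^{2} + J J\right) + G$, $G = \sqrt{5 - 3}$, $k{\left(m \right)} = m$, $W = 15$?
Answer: $\sqrt{47} \approx 6.8557$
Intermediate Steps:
$G = \sqrt{2} \approx 1.4142$
$P{\left(J \right)} = \sqrt{2} + 2 J^{2}$ ($P{\left(J \right)} = \left(J^{2} + J J\right) + \sqrt{2} = \left(J^{2} + J^{2}\right) + \sqrt{2} = 2 J^{2} + \sqrt{2} = \sqrt{2} + 2 J^{2}$)
$H{\left(q,x \right)} = -2$ ($H{\left(q,x \right)} = 0 - 2 = -2$)
$\sqrt{H{\left(P{\left(W \right)},200 \right)} + k{\left(49 \right)}} = \sqrt{-2 + 49} = \sqrt{47}$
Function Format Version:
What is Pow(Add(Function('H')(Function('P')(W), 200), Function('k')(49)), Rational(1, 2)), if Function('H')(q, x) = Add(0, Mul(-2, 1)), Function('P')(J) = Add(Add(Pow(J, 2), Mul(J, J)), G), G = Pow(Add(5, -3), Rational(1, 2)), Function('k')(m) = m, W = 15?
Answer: Pow(47, Rational(1, 2)) ≈ 6.8557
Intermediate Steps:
G = Pow(2, Rational(1, 2)) ≈ 1.4142
Function('P')(J) = Add(Pow(2, Rational(1, 2)), Mul(2, Pow(J, 2))) (Function('P')(J) = Add(Add(Pow(J, 2), Mul(J, J)), Pow(2, Rational(1, 2))) = Add(Add(Pow(J, 2), Pow(J, 2)), Pow(2, Rational(1, 2))) = Add(Mul(2, Pow(J, 2)), Pow(2, Rational(1, 2))) = Add(Pow(2, Rational(1, 2)), Mul(2, Pow(J, 2))))
Function('H')(q, x) = -2 (Function('H')(q, x) = Add(0, -2) = -2)
Pow(Add(Function('H')(Function('P')(W), 200), Function('k')(49)), Rational(1, 2)) = Pow(Add(-2, 49), Rational(1, 2)) = Pow(47, Rational(1, 2))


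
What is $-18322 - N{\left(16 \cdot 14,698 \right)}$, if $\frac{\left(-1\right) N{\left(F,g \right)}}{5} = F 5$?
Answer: $-12722$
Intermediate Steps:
$N{\left(F,g \right)} = - 25 F$ ($N{\left(F,g \right)} = - 5 F 5 = - 5 \cdot 5 F = - 25 F$)
$-18322 - N{\left(16 \cdot 14,698 \right)} = -18322 - - 25 \cdot 16 \cdot 14 = -18322 - \left(-25\right) 224 = -18322 - -5600 = -18322 + 5600 = -12722$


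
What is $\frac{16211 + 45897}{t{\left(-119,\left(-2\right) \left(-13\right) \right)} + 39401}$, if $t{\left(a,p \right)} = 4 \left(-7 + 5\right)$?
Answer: $\frac{62108}{39393} \approx 1.5766$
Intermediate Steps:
$t{\left(a,p \right)} = -8$ ($t{\left(a,p \right)} = 4 \left(-2\right) = -8$)
$\frac{16211 + 45897}{t{\left(-119,\left(-2\right) \left(-13\right) \right)} + 39401} = \frac{16211 + 45897}{-8 + 39401} = \frac{62108}{39393}$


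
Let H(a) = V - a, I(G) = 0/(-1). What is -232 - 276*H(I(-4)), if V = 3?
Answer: -1060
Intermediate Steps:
I(G) = 0 (I(G) = 0*(-1) = 0)
H(a) = 3 - a
-232 - 276*H(I(-4)) = -232 - 276*(3 - 1*0) = -232 - 276*(3 + 0) = -232 - 276*3 = -232 - 828 = -1060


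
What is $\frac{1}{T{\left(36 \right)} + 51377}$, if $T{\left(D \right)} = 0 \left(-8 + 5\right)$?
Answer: $\frac{1}{51377} \approx 1.9464 \cdot 10^{-5}$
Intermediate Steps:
$T{\left(D \right)} = 0$ ($T{\left(D \right)} = 0 \left(-3\right) = 0$)
$\frac{1}{T{\left(36 \right)} + 51377} = \frac{1}{0 + 51377} = \frac{1}{51377}$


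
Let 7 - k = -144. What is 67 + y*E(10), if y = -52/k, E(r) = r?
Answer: 9597/151 ≈ 63.556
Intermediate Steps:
k = 151 (k = 7 - 1*(-144) = 7 + 144 = 151)
y = -52/151 ≈ -0.34437
67 + y*E(10) = 67 - 52/151*10 = 67 - 520/151 = 9597/151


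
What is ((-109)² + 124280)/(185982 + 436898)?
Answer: 136161/622880 ≈ 0.21860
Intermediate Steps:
((-109)² + 124280)/(185982 + 436898) = (11881 + 124280)/622880 = 136161*(1/622880) = 136161/622880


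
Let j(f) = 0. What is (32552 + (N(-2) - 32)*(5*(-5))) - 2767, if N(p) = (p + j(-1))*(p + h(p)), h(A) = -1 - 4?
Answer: 30235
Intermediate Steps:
h(A) = -5
N(p) = p*(-5 + p) (N(p) = (p + 0)*(p - 5) = p*(-5 + p))
(32552 + (N(-2) - 32)*(5*(-5))) - 2767 = (32552 + (-2*(-5 - 2) - 32)*(5*(-5))) - 2767 = (32552 + (-2*(-7) - 32)*(-25)) - 2767 = (32552 + (14 - 32)*(-25)) - 2767 = (32552 - 18*(-25)) - 2767 = (32552 + 450) - 2767 = 33002 - 2767 = 30235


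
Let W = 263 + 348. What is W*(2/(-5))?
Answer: -1222/5 ≈ -244.40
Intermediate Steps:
W = 611
W*(2/(-5)) = 611*(2/(-5)) = 611*(2*(-⅕)) = 611*(-⅖) = -1222/5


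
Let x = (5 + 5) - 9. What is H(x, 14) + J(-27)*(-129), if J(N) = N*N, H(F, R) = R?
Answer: -94027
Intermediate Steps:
x = 1 (x = 10 - 9 = 1)
J(N) = N²
H(x, 14) + J(-27)*(-129) = 14 + (-27)²*(-129) = 14 + 729*(-129) = 14 - 94041 = -94027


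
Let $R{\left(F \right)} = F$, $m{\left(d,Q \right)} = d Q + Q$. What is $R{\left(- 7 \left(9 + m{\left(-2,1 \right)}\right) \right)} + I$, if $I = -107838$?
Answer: $-107894$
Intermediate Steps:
$m{\left(d,Q \right)} = Q + Q d$ ($m{\left(d,Q \right)} = Q d + Q = Q + Q d$)
$R{\left(- 7 \left(9 + m{\left(-2,1 \right)}\right) \right)} + I = - 7 \left(9 + 1 \left(1 - 2\right)\right) - 107838 = - 7 \left(9 + 1 \left(-1\right)\right) - 107838 = - 7 \left(9 - 1\right) - 107838 = \left(-7\right) 8 - 107838 = -56 - 107838 = -107894$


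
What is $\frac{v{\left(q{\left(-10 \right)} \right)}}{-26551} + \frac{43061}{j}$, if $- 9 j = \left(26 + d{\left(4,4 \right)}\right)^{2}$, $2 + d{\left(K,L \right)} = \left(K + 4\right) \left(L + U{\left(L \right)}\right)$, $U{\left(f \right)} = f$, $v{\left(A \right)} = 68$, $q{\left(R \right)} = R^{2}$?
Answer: $- \frac{10290340091}{205610944} \approx -50.048$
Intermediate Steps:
$d{\left(K,L \right)} = -2 + 2 L \left(4 + K\right)$ ($d{\left(K,L \right)} = -2 + \left(K + 4\right) \left(L + L\right) = -2 + \left(4 + K\right) 2 L = -2 + 2 L \left(4 + K\right)$)
$j = - \frac{7744}{9}$ ($j = - \frac{\left(26 + \left(-2 + 8 \cdot 4 + 2 \cdot 4 \cdot 4\right)\right)^{2}}{9} = - \frac{\left(26 + \left(-2 + 32 + 32\right)\right)^{2}}{9} = - \frac{\left(26 + 62\right)^{2}}{9} = - \frac{88^{2}}{9} = \left(- \frac{1}{9}\right) 7744 = - \frac{7744}{9} \approx -860.44$)
$\frac{v{\left(q{\left(-10 \right)} \right)}}{-26551} + \frac{43061}{j} = \frac{68}{-26551} + \frac{43061}{- \frac{7744}{9}} = 68 \left(- \frac{1}{26551}\right) + 43061 \left(- \frac{9}{7744}\right) = - \frac{68}{26551} - \frac{387549}{7744} = - \frac{10290340091}{205610944}$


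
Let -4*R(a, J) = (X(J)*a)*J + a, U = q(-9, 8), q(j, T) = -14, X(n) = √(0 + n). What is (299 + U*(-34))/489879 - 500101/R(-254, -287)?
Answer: (-489977857133*I + 28247975*√287)/(62214633*(I + 287*√287)) ≈ 0.0012489 - 1.6198*I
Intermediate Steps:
X(n) = √n
U = -14
R(a, J) = -a/4 - a*J^(3/2)/4 (R(a, J) = -((√J*a)*J + a)/4 = -((a*√J)*J + a)/4 = -(a*J^(3/2) + a)/4 = -(a + a*J^(3/2))/4 = -a/4 - a*J^(3/2)/4)
(299 + U*(-34))/489879 - 500101/R(-254, -287) = (299 - 14*(-34))/489879 - 500101*2/(127*(1 + (-287)^(3/2))) = (299 + 476)*(1/489879) - 500101*2/(127*(1 - 287*I*√287)) = 775*(1/489879) - 500101/(127/2 - 36449*I*√287/2) = 775/489879 - 500101/(127/2 - 36449*I*√287/2)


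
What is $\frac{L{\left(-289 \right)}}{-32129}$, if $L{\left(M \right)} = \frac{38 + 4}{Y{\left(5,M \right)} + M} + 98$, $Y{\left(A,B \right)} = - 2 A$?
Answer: $- \frac{1540}{505609} \approx -0.0030458$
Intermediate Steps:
$L{\left(M \right)} = 98 + \frac{42}{-10 + M}$ ($L{\left(M \right)} = \frac{38 + 4}{\left(-2\right) 5 + M} + 98 = \frac{42}{-10 + M} + 98 = 98 + \frac{42}{-10 + M}$)
$\frac{L{\left(-289 \right)}}{-32129} = \frac{14 \frac{1}{-10 - 289} \left(-67 + 7 \left(-289\right)\right)}{-32129} = \frac{14 \left(-67 - 2023\right)}{-299} \left(- \frac{1}{32129}\right) = 14 \left(- \frac{1}{299}\right) \left(-2090\right) \left(- \frac{1}{32129}\right) = \frac{29260}{299} \left(- \frac{1}{32129}\right) = - \frac{1540}{505609}$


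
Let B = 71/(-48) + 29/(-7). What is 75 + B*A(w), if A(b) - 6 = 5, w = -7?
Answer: 4421/336 ≈ 13.158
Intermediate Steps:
A(b) = 11 (A(b) = 6 + 5 = 11)
B = -1889/336 (B = 71*(-1/48) + 29*(-⅐) = -71/48 - 29/7 = -1889/336 ≈ -5.6220)
75 + B*A(w) = 75 - 1889/336*11 = 75 - 20779/336 = 4421/336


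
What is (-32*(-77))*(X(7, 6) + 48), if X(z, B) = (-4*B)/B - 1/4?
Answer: 107800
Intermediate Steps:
X(z, B) = -17/4 (X(z, B) = -4 - 1*1/4 = -4 - 1/4 = -17/4)
(-32*(-77))*(X(7, 6) + 48) = (-32*(-77))*(-17/4 + 48) = 2464*(175/4) = 107800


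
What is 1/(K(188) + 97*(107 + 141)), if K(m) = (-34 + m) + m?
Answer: 1/24398 ≈ 4.0987e-5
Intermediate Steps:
K(m) = -34 + 2*m
1/(K(188) + 97*(107 + 141)) = 1/((-34 + 2*188) + 97*(107 + 141)) = 1/((-34 + 376) + 97*248) = 1/(342 + 24056) = 1/24398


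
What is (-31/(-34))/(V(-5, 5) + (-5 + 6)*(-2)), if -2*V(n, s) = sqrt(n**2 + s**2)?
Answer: 62/289 - 155*sqrt(2)/578 ≈ -0.16471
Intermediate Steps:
V(n, s) = -sqrt(n**2 + s**2)/2
(-31/(-34))/(V(-5, 5) + (-5 + 6)*(-2)) = (-31/(-34))/(-sqrt((-5)**2 + 5**2)/2 + (-5 + 6)*(-2)) = (-31*(-1/34))/(-sqrt(25 + 25)/2 + 1*(-2)) = 31/(34*(-5*sqrt(2)/2 - 2)) = 31/(34*(-2 - 5*sqrt(2)/2))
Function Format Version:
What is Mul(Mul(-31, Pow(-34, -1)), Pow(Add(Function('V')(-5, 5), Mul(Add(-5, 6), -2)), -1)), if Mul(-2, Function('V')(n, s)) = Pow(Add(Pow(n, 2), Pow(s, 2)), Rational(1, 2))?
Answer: Add(Rational(62, 289), Mul(Rational(-155, 578), Pow(2, Rational(1, 2)))) ≈ -0.16471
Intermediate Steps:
Function('V')(n, s) = Mul(Rational(-1, 2), Pow(Add(Pow(n, 2), Pow(s, 2)), Rational(1, 2)))
Mul(Mul(-31, Pow(-34, -1)), Pow(Add(Function('V')(-5, 5), Mul(Add(-5, 6), -2)), -1)) = Mul(Mul(-31, Pow(-34, -1)), Pow(Add(Mul(Rational(-1, 2), Pow(Add(Pow(-5, 2), Pow(5, 2)), Rational(1, 2))), Mul(Add(-5, 6), -2)), -1)) = Mul(Mul(-31, Rational(-1, 34)), Pow(Add(Mul(Rational(-1, 2), Pow(Add(25, 25), Rational(1, 2))), Mul(1, -2)), -1)) = Mul(Rational(31, 34), Pow(Add(Mul(Rational(-1, 2), Pow(50, Rational(1, 2))), -2), -1)) = Mul(Rational(31, 34), Pow(Add(Mul(Rational(-1, 2), Mul(5, Pow(2, Rational(1, 2)))), -2), -1)) = Mul(Rational(31, 34), Pow(Add(Mul(Rational(-5, 2), Pow(2, Rational(1, 2))), -2), -1)) = Mul(Rational(31, 34), Pow(Add(-2, Mul(Rational(-5, 2), Pow(2, Rational(1, 2)))), -1))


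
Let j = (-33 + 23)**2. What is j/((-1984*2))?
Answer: -25/992 ≈ -0.025202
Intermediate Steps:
j = 100 (j = (-10)**2 = 100)
j/((-1984*2)) = 100/((-1984*2)) = 100/(-3968) = 100*(-1/3968) = -25/992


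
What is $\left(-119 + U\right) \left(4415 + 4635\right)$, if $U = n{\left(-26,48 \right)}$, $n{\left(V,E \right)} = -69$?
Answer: $-1701400$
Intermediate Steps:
$U = -69$
$\left(-119 + U\right) \left(4415 + 4635\right) = \left(-119 - 69\right) \left(4415 + 4635\right) = \left(-188\right) 9050 = -1701400$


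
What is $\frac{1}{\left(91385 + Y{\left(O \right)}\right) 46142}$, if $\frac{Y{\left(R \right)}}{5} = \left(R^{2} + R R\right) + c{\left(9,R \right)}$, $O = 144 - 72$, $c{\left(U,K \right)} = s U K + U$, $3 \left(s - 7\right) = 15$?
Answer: $\frac{1}{8404765300} \approx 1.1898 \cdot 10^{-10}$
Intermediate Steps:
$s = 12$ ($s = 7 + \frac{1}{3} \cdot 15 = 7 + 5 = 12$)
$c{\left(U,K \right)} = U + 12 K U$ ($c{\left(U,K \right)} = 12 U K + U = 12 K U + U = U + 12 K U$)
$O = 72$ ($O = 144 - 72 = 72$)
$Y{\left(R \right)} = 45 + 10 R^{2} + 540 R$ ($Y{\left(R \right)} = 5 \left(\left(R^{2} + R R\right) + 9 \left(1 + 12 R\right)\right) = 5 \left(\left(R^{2} + R^{2}\right) + \left(9 + 108 R\right)\right) = 5 \left(2 R^{2} + \left(9 + 108 R\right)\right) = 5 \left(9 + 2 R^{2} + 108 R\right) = 45 + 10 R^{2} + 540 R$)
$\frac{1}{\left(91385 + Y{\left(O \right)}\right) 46142} = \frac{1}{\left(91385 + \left(45 + 10 \cdot 72^{2} + 540 \cdot 72\right)\right) 46142} = \frac{1}{91385 + \left(45 + 10 \cdot 5184 + 38880\right)} \frac{1}{46142} = \frac{1}{91385 + \left(45 + 51840 + 38880\right)} \frac{1}{46142} = \frac{1}{91385 + 90765} \cdot \frac{1}{46142} = \frac{1}{182150} \cdot \frac{1}{46142} = \frac{1}{8404765300}$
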